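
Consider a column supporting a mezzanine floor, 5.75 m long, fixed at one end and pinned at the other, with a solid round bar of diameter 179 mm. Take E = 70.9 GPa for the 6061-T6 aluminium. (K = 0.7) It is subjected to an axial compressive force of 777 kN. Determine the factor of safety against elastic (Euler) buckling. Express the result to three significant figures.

I = πd⁴/64 = π×179⁴/64 = 5.039×10^7 mm⁴
I = 5.039×10^7 mm⁴ = 5.039×10^-5 m⁴
Effective length L_e = K·L = 0.7 × 5.75 = 4.025 m
P_cr = π²EI / L_e² = π² × 70.9×10⁹ × 5.039×10^-5 / 4.025² = 2.177×10^6 N
Factor of safety n = P_cr / P = 2176.7 / 777 = 2.80

n ≈ 2.80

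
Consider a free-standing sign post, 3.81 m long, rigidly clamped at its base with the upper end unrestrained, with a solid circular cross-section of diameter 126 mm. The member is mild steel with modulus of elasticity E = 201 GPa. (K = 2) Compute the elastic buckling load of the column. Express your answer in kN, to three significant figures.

P_cr ≈ 423 kN

I = πd⁴/64 = π×126⁴/64 = 1.237×10^7 mm⁴
I = 1.237×10^7 mm⁴ = 1.237×10^-5 m⁴
Effective length L_e = K·L = 2 × 3.81 = 7.620 m
P_cr = π²EI / L_e² = π² × 201×10⁹ × 1.237×10^-5 / 7.620² = 4.227×10^5 N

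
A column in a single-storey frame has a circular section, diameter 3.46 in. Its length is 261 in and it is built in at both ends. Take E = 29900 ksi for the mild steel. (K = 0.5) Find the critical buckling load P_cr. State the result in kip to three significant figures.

P_cr ≈ 122 kip

I = πd⁴/64 = π×3.46⁴/64 = 7.035 in⁴
Effective length L_e = K·L = 0.5 × 261 = 130.5 in
P_cr = π²EI / L_e² = π² × 29900×10³ × 7.035 / 130.5² = 1.219×10^5 lb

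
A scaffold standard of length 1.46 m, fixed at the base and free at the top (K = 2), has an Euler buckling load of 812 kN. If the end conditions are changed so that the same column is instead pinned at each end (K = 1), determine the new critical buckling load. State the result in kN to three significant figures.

P_cr ≈ 3250 kN

P_cr ∝ 1/K², so P_cr,new = P_cr,old × (K_old/K_new)² = 812 × (2/1)²
= 812 × 4.000 = 3250 kN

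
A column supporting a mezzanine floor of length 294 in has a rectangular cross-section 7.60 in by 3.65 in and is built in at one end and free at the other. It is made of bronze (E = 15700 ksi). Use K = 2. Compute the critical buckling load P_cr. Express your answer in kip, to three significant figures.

Buckling occurs about the weak axis: I_min = h·b³/12 with b = 3.65 in (the shorter side).
I_min = 7.60×3.65³/12 = 30.80 in⁴
Effective length L_e = K·L = 2 × 294 = 588.0 in
P_cr = π²EI / L_e² = π² × 15700×10³ × 30.80 / 588.0² = 1.380×10^4 lb

P_cr ≈ 13.8 kip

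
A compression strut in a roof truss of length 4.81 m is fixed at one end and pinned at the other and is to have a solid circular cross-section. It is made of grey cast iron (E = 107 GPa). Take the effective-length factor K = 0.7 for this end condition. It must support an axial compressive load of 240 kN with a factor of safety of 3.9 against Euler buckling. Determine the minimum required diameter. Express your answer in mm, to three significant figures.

Required P_cr = n·P = 3.9 × 240 = 936.0 kN
L_e = K·L = 0.7 × 4.81 = 3.367 m
Required I = P_cr·L_e²/(π²E) = 9.360×10^5 × 3.367² / (π² × 1.07×10^11) = 1.005×10^-5 m⁴
I_req = 1.005×10^7 mm⁴
Solid circle: I = πd⁴/64  ⇒  d = (64I/π)^(1/4) = (64×1.005×10^7/π)^(1/4) = 120 mm

d ≈ 120 mm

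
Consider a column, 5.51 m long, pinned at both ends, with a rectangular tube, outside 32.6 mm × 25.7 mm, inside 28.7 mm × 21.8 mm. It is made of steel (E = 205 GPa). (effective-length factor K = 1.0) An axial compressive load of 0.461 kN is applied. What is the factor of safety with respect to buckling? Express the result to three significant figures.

Weak-axis I_min = (h_o·b_o³ − h_i·b_i³)/12 with b_o = 25.7, b_i = 21.80 mm (shorter outer/inner sides).
I_min = (32.6×25.7³ − 28.70×21.80³)/12 = 2.134×10^4 mm⁴
I = 2.134×10^4 mm⁴ = 2.134×10^-8 m⁴
Effective length L_e = K·L = 1 × 5.51 = 5.510 m
P_cr = π²EI / L_e² = π² × 205×10⁹ × 2.134×10^-8 / 5.510² = 1.422×10^3 N
Factor of safety n = P_cr / P = 1.4219 / 0.461 = 3.08

n ≈ 3.08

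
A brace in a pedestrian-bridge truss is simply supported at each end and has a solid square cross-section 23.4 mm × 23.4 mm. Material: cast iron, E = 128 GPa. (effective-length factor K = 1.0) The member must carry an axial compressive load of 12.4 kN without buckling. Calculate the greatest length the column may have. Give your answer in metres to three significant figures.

I = a⁴/12 = 23.4⁴/12 = 2.499×10^4 mm⁴
I = 2.499×10^-8 m⁴
At the buckling limit P_cr = P = 1.240×10^4 N
From P_cr = π²EI/(K·L)²:  L = (1/K)·√(π²EI/P_cr) = (1/1)·√(π²×1.28×10^11×2.499×10^-8/1.240×10^4)
L = 1.60 m

L_max ≈ 1.60 m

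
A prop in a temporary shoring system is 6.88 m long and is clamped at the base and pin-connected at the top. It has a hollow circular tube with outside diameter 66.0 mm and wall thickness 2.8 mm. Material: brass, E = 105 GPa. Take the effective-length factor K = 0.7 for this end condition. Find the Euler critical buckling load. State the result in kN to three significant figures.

Inner diameter d_i = 66.0 − 2×2.8 = 60.40 mm
I = π(d_o⁴ − d_i⁴)/64 = π(66.0⁴ − 60.40⁴)/64 = 2.781×10^5 mm⁴
I = 2.781×10^5 mm⁴ = 2.781×10^-7 m⁴
Effective length L_e = K·L = 0.7 × 6.88 = 4.816 m
P_cr = π²EI / L_e² = π² × 105×10⁹ × 2.781×10^-7 / 4.816² = 1.243×10^4 N

P_cr ≈ 12.4 kN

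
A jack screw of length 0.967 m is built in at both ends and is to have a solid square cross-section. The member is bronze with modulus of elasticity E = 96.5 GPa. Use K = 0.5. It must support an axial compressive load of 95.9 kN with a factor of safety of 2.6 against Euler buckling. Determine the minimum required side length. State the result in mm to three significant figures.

a ≈ 29.3 mm

Required P_cr = n·P = 2.6 × 95.9 = 249.3 kN
L_e = K·L = 0.5 × 0.967 = 0.4835 m
Required I = P_cr·L_e²/(π²E) = 2.493×10^5 × 0.4835² / (π² × 9.65×10^10) = 6.120×10^-8 m⁴
I_req = 6.120×10^4 mm⁴
Solid square: I = a⁴/12  ⇒  a = (12I)^(1/4) = (12×6.120×10^4)^(1/4) = 29.3 mm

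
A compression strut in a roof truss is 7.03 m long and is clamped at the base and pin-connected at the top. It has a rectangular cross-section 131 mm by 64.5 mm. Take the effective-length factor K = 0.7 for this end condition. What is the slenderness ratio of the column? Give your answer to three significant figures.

Buckling occurs about the weak axis: I_min = h·b³/12 with b = 64.5 mm (the shorter side).
I_min = 131×64.5³/12 = 2.929×10^6 mm⁴
A = 8.450×10^3 mm²;  r_min = √(I/A) = √(2.929×10^6/8.450×10^3) = 18.62 mm
L_e = K·L = 0.7 × 7.03 m = 4.921 m = 4921.0 mm
λ = L_e / r_min = 4921.0 / 18.62 = 264

λ ≈ 264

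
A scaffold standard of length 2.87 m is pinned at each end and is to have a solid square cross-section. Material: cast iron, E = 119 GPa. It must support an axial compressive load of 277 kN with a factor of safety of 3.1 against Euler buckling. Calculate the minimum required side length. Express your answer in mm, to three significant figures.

a ≈ 92.2 mm

Required P_cr = n·P = 3.1 × 277 = 858.7 kN
L_e = K·L = 1 × 2.87 = 2.870 m
Required I = P_cr·L_e²/(π²E) = 8.587×10^5 × 2.870² / (π² × 1.19×10^11) = 6.022×10^-6 m⁴
I_req = 6.022×10^6 mm⁴
Solid square: I = a⁴/12  ⇒  a = (12I)^(1/4) = (12×6.022×10^6)^(1/4) = 92.2 mm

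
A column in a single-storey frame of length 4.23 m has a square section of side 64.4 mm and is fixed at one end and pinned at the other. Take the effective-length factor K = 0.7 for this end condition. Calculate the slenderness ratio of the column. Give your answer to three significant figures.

λ ≈ 159

For a square r = a/√12 = 64.4/√12 = 18.59 mm
L_e = K·L = 0.7 × 4.23 m = 2.961 m = 2961.0 mm
λ = L_e / r_min = 2961.0 / 18.59 = 159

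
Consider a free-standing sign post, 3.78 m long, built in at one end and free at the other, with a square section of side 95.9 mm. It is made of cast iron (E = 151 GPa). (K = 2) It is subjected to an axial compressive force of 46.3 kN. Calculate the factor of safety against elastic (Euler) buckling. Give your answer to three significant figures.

I = a⁴/12 = 95.9⁴/12 = 7.048×10^6 mm⁴
I = 7.048×10^6 mm⁴ = 7.048×10^-6 m⁴
Effective length L_e = K·L = 2 × 3.78 = 7.560 m
P_cr = π²EI / L_e² = π² × 151×10⁹ × 7.048×10^-6 / 7.560² = 1.838×10^5 N
Factor of safety n = P_cr / P = 183.79 / 46.3 = 3.97

n ≈ 3.97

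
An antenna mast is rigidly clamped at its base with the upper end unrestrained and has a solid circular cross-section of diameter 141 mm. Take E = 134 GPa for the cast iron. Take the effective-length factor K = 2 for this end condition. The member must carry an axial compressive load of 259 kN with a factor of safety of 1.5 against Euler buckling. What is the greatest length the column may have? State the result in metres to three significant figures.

I = πd⁴/64 = π×141⁴/64 = 1.940×10^7 mm⁴
I = 1.940×10^-5 m⁴
Required critical load P_cr = n·P = 1.5 × 259 = 388.5 kN = 3.885×10^5 N
From P_cr = π²EI/(K·L)²:  L = (1/K)·√(π²EI/P_cr) = (1/2)·√(π²×1.34×10^11×1.940×10^-5/3.885×10^5)
L = 4.06 m

L_max ≈ 4.06 m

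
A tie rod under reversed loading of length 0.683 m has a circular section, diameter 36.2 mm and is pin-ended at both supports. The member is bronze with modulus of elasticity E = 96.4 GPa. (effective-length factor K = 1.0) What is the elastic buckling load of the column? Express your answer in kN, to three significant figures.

I = πd⁴/64 = π×36.2⁴/64 = 8.430×10^4 mm⁴
I = 8.430×10^4 mm⁴ = 8.430×10^-8 m⁴
Effective length L_e = K·L = 1 × 0.683 = 0.6830 m
P_cr = π²EI / L_e² = π² × 96.4×10⁹ × 8.430×10^-8 / 0.6830² = 1.719×10^5 N

P_cr ≈ 172 kN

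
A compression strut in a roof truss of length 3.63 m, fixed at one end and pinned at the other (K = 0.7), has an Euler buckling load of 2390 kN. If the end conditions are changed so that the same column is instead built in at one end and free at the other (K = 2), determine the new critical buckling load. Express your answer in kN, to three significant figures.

P_cr ∝ 1/K², so P_cr,new = P_cr,old × (K_old/K_new)² = 2390 × (0.7/2)²
= 2390 × 0.1225 = 293 kN

P_cr ≈ 293 kN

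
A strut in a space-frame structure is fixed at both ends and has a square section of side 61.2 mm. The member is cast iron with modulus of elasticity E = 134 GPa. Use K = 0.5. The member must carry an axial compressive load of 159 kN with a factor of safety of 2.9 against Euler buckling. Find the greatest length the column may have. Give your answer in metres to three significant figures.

L_max ≈ 3.66 m

I = a⁴/12 = 61.2⁴/12 = 1.169×10^6 mm⁴
I = 1.169×10^-6 m⁴
Required critical load P_cr = n·P = 2.9 × 159 = 461.1 kN = 4.611×10^5 N
From P_cr = π²EI/(K·L)²:  L = (1/K)·√(π²EI/P_cr) = (1/0.5)·√(π²×1.34×10^11×1.169×10^-6/4.611×10^5)
L = 3.66 m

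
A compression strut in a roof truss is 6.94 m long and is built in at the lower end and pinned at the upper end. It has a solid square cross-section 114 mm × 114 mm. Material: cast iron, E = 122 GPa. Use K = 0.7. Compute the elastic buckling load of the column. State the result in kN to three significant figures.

P_cr ≈ 718 kN

I = a⁴/12 = 114⁴/12 = 1.407×10^7 mm⁴
I = 1.407×10^7 mm⁴ = 1.407×10^-5 m⁴
Effective length L_e = K·L = 0.7 × 6.94 = 4.858 m
P_cr = π²EI / L_e² = π² × 122×10⁹ × 1.407×10^-5 / 4.858² = 7.181×10^5 N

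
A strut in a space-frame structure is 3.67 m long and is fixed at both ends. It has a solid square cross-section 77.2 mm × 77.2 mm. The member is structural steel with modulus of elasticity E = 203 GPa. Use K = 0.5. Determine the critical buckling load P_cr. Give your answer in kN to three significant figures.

I = a⁴/12 = 77.2⁴/12 = 2.960×10^6 mm⁴
I = 2.960×10^6 mm⁴ = 2.960×10^-6 m⁴
Effective length L_e = K·L = 0.5 × 3.67 = 1.835 m
P_cr = π²EI / L_e² = π² × 203×10⁹ × 2.960×10^-6 / 1.835² = 1.761×10^6 N

P_cr ≈ 1760 kN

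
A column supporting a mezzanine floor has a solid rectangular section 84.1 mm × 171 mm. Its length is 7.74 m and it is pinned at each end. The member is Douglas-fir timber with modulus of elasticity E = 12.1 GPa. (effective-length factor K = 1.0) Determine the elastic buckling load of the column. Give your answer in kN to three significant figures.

P_cr ≈ 16.9 kN

Buckling occurs about the weak axis: I_min = h·b³/12 with b = 84.1 mm (the shorter side).
I_min = 171×84.1³/12 = 8.476×10^6 mm⁴
I = 8.476×10^6 mm⁴ = 8.476×10^-6 m⁴
Effective length L_e = K·L = 1 × 7.74 = 7.740 m
P_cr = π²EI / L_e² = π² × 12.1×10⁹ × 8.476×10^-6 / 7.740² = 1.690×10^4 N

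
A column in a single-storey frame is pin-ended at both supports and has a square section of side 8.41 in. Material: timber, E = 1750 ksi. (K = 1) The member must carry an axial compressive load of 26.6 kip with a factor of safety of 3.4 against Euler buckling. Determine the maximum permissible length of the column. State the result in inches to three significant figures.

L_max ≈ 282 in

I = a⁴/12 = 8.41⁴/12 = 416.9 in⁴
Required critical load P_cr = n·P = 3.4 × 26.6 = 90.44 kip = 9.044×10^4 lb
From P_cr = π²EI/(K·L)²:  L = (1/K)·√(π²EI/P_cr) = (1/1)·√(π²×1.75×10^6×416.9/9.044×10^4)
L = 282 in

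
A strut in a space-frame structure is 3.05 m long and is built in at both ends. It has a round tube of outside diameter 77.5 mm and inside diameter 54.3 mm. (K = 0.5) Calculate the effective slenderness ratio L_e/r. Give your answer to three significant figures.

d_o = 77.5 mm, d_i = 54.3 mm
I = π(d_o⁴ − d_i⁴)/64 = π(77.5⁴ − 54.30⁴)/64 = 1.344×10^6 mm⁴
A = 2.402×10^3 mm²;  r_min = √(I/A) = √(1.344×10^6/2.402×10^3) = 23.66 mm
L_e = K·L = 0.5 × 3.05 m = 1.525 m = 1525.0 mm
λ = L_e / r_min = 1525.0 / 23.66 = 64.5

λ ≈ 64.5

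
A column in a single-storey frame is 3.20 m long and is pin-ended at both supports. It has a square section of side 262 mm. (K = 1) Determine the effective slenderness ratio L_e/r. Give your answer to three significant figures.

λ ≈ 42.3

For a square r = a/√12 = 262/√12 = 75.63 mm
L_e = K·L = 1 × 3.20 m = 3.200 m = 3200.0 mm
λ = L_e / r_min = 3200.0 / 75.63 = 42.3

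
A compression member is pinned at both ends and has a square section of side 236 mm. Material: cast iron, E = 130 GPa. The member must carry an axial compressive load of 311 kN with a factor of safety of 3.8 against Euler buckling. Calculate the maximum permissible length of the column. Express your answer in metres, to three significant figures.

L_max ≈ 16.8 m

I = a⁴/12 = 236⁴/12 = 2.585×10^8 mm⁴
I = 2.585×10^-4 m⁴
Required critical load P_cr = n·P = 3.8 × 311 = 1182 kN = 1.182×10^6 N
From P_cr = π²EI/(K·L)²:  L = (1/K)·√(π²EI/P_cr) = (1/1)·√(π²×1.30×10^11×2.585×10^-4/1.182×10^6)
L = 16.8 m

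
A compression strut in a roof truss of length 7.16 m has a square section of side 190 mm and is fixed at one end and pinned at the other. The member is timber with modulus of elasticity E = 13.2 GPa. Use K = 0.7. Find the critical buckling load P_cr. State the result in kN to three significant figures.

I = a⁴/12 = 190⁴/12 = 1.086×10^8 mm⁴
I = 1.086×10^8 mm⁴ = 1.086×10^-4 m⁴
Effective length L_e = K·L = 0.7 × 7.16 = 5.012 m
P_cr = π²EI / L_e² = π² × 13.2×10⁹ × 1.086×10^-4 / 5.012² = 5.632×10^5 N

P_cr ≈ 563 kN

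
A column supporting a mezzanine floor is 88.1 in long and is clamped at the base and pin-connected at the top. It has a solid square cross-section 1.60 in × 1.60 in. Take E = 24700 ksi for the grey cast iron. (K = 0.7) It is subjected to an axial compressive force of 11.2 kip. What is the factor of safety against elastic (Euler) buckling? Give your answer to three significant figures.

I = a⁴/12 = 1.60⁴/12 = 0.5461 in⁴
Effective length L_e = K·L = 0.7 × 88.1 = 61.67 in
P_cr = π²EI / L_e² = π² × 24700×10³ × 0.5461 / 61.67² = 3.501×10^4 lb
Factor of safety n = P_cr / P = 35.006 / 11.2 = 3.13

n ≈ 3.13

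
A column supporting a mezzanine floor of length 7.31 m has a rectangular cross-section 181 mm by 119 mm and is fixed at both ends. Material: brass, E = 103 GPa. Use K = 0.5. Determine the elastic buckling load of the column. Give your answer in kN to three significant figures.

Buckling occurs about the weak axis: I_min = h·b³/12 with b = 119 mm (the shorter side).
I_min = 181×119³/12 = 2.542×10^7 mm⁴
I = 2.542×10^7 mm⁴ = 2.542×10^-5 m⁴
Effective length L_e = K·L = 0.5 × 7.31 = 3.655 m
P_cr = π²EI / L_e² = π² × 103×10⁹ × 2.542×10^-5 / 3.655² = 1.934×10^6 N

P_cr ≈ 1930 kN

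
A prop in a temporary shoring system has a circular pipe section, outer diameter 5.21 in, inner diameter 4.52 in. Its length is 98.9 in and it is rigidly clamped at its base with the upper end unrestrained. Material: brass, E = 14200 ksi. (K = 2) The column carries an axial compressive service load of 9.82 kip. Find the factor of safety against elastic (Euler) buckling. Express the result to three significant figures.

n ≈ 5.72

d_o = 5.21 in, d_i = 4.52 in
I = π(d_o⁴ − d_i⁴)/64 = π(5.21⁴ − 4.520⁴)/64 = 15.68 in⁴
Effective length L_e = K·L = 2 × 98.9 = 197.8 in
P_cr = π²EI / L_e² = π² × 14200×10³ × 15.68 / 197.8² = 5.616×10^4 lb
Factor of safety n = P_cr / P = 56.162 / 9.82 = 5.72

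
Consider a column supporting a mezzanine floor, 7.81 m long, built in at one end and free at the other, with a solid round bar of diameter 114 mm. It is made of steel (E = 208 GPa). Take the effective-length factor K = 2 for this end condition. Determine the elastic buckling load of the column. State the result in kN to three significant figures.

P_cr ≈ 69.8 kN

I = πd⁴/64 = π×114⁴/64 = 8.291×10^6 mm⁴
I = 8.291×10^6 mm⁴ = 8.291×10^-6 m⁴
Effective length L_e = K·L = 2 × 7.81 = 15.62 m
P_cr = π²EI / L_e² = π² × 208×10⁹ × 8.291×10^-6 / 15.62² = 6.976×10^4 N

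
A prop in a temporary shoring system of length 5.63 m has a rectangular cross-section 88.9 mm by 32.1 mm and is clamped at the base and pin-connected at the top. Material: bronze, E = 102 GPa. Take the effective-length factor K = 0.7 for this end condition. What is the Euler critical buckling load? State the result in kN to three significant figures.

Buckling occurs about the weak axis: I_min = h·b³/12 with b = 32.1 mm (the shorter side).
I_min = 88.9×32.1³/12 = 2.450×10^5 mm⁴
I = 2.450×10^5 mm⁴ = 2.450×10^-7 m⁴
Effective length L_e = K·L = 0.7 × 5.63 = 3.941 m
P_cr = π²EI / L_e² = π² × 102×10⁹ × 2.450×10^-7 / 3.941² = 1.588×10^4 N

P_cr ≈ 15.9 kN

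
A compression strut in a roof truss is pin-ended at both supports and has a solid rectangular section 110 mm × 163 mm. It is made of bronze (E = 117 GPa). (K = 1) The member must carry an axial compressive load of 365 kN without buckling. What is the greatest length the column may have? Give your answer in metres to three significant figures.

Buckling occurs about the weak axis: I_min = h·b³/12 with b = 110 mm (the shorter side).
I_min = 163×110³/12 = 1.808×10^7 mm⁴
I = 1.808×10^-5 m⁴
At the buckling limit P_cr = P = 3.650×10^5 N
From P_cr = π²EI/(K·L)²:  L = (1/K)·√(π²EI/P_cr) = (1/1)·√(π²×1.17×10^11×1.808×10^-5/3.650×10^5)
L = 7.56 m

L_max ≈ 7.56 m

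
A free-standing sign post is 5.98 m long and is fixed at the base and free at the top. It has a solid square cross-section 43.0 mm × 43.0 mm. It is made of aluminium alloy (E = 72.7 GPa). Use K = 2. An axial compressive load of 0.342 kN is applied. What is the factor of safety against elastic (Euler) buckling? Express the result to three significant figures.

I = a⁴/12 = 43.0⁴/12 = 2.849×10^5 mm⁴
I = 2.849×10^5 mm⁴ = 2.849×10^-7 m⁴
Effective length L_e = K·L = 2 × 5.98 = 11.96 m
P_cr = π²EI / L_e² = π² × 72.7×10⁹ × 2.849×10^-7 / 11.96² = 1.429×10^3 N
Factor of safety n = P_cr / P = 1.4291 / 0.342 = 4.18

n ≈ 4.18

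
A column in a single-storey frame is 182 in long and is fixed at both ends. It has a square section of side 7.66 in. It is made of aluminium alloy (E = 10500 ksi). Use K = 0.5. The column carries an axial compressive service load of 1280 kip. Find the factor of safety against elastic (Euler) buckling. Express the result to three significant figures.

I = a⁴/12 = 7.66⁴/12 = 286.9 in⁴
Effective length L_e = K·L = 0.5 × 182 = 91.00 in
P_cr = π²EI / L_e² = π² × 10500×10³ × 286.9 / 91.00² = 3.590×10^6 lb
Factor of safety n = P_cr / P = 3590.4 / 1280 = 2.80

n ≈ 2.80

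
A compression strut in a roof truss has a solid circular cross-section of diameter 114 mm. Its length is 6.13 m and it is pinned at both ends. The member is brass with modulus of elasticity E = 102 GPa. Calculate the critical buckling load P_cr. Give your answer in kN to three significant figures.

I = πd⁴/64 = π×114⁴/64 = 8.291×10^6 mm⁴
I = 8.291×10^6 mm⁴ = 8.291×10^-6 m⁴
Effective length L_e = K·L = 1 × 6.13 = 6.130 m
P_cr = π²EI / L_e² = π² × 102×10⁹ × 8.291×10^-6 / 6.130² = 2.221×10^5 N

P_cr ≈ 222 kN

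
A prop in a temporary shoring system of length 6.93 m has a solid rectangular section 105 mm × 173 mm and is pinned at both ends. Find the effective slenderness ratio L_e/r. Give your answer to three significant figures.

Buckling occurs about the weak axis: I_min = h·b³/12 with b = 105 mm (the shorter side).
I_min = 173×105³/12 = 1.669×10^7 mm⁴
A = 1.817×10^4 mm²;  r_min = √(I/A) = √(1.669×10^7/1.817×10^4) = 30.31 mm
L_e = K·L = 1 × 6.93 m = 6.930 m = 6930.0 mm
λ = L_e / r_min = 6930.0 / 30.31 = 229

λ ≈ 229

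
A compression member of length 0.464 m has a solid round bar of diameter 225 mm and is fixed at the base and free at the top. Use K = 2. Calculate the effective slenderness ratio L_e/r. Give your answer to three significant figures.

I = πd⁴/64 = π×225⁴/64 = 1.258×10^8 mm⁴
A = 3.976×10^4 mm²;  r_min = √(I/A) = √(1.258×10^8/3.976×10^4) = 56.25 mm
L_e = K·L = 2 × 0.464 m = 0.9280 m = 928.00 mm
λ = L_e / r_min = 928.00 / 56.25 = 16.5

λ ≈ 16.5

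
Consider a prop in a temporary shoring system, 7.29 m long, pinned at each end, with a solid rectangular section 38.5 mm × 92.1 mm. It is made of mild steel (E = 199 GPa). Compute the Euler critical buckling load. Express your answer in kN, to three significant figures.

P_cr ≈ 16.2 kN

Buckling occurs about the weak axis: I_min = h·b³/12 with b = 38.5 mm (the shorter side).
I_min = 92.1×38.5³/12 = 4.380×10^5 mm⁴
I = 4.380×10^5 mm⁴ = 4.380×10^-7 m⁴
Effective length L_e = K·L = 1 × 7.29 = 7.290 m
P_cr = π²EI / L_e² = π² × 199×10⁹ × 4.380×10^-7 / 7.290² = 1.619×10^4 N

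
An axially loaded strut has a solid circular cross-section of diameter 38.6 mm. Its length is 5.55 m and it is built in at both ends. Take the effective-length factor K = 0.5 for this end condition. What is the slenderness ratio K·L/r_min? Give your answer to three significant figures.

For a solid circle r = d/4 = 38.6/4 = 9.650 mm
L_e = K·L = 0.5 × 5.55 m = 2.775 m = 2775.0 mm
λ = L_e / r_min = 2775.0 / 9.650 = 288

λ ≈ 288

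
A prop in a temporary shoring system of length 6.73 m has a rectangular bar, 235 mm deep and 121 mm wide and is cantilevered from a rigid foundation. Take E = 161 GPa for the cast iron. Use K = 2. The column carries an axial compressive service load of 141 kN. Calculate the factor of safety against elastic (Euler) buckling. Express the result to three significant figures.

Buckling occurs about the weak axis: I_min = h·b³/12 with b = 121 mm (the shorter side).
I_min = 235×121³/12 = 3.469×10^7 mm⁴
I = 3.469×10^7 mm⁴ = 3.469×10^-5 m⁴
Effective length L_e = K·L = 2 × 6.73 = 13.46 m
P_cr = π²EI / L_e² = π² × 161×10⁹ × 3.469×10^-5 / 13.46² = 3.043×10^5 N
Factor of safety n = P_cr / P = 304.28 / 141 = 2.16

n ≈ 2.16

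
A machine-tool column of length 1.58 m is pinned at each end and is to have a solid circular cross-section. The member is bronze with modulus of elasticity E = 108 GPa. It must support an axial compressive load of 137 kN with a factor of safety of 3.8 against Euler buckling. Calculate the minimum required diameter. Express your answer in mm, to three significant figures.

d ≈ 70.6 mm

Required P_cr = n·P = 3.8 × 137 = 520.6 kN
L_e = K·L = 1 × 1.58 = 1.580 m
Required I = P_cr·L_e²/(π²E) = 5.206×10^5 × 1.580² / (π² × 1.08×10^11) = 1.219×10^-6 m⁴
I_req = 1.219×10^6 mm⁴
Solid circle: I = πd⁴/64  ⇒  d = (64I/π)^(1/4) = (64×1.219×10^6/π)^(1/4) = 70.6 mm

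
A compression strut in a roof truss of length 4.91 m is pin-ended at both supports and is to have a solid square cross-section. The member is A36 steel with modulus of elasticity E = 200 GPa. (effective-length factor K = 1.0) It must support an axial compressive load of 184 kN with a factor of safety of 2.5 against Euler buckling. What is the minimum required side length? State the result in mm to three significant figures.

Required P_cr = n·P = 2.5 × 184 = 460.0 kN
L_e = K·L = 1 × 4.91 = 4.910 m
Required I = P_cr·L_e²/(π²E) = 4.600×10^5 × 4.910² / (π² × 2.00×10^11) = 5.618×10^-6 m⁴
I_req = 5.618×10^6 mm⁴
Solid square: I = a⁴/12  ⇒  a = (12I)^(1/4) = (12×5.618×10^6)^(1/4) = 90.6 mm

a ≈ 90.6 mm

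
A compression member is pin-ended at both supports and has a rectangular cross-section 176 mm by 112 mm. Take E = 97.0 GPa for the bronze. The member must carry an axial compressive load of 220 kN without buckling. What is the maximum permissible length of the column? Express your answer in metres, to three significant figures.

L_max ≈ 9.47 m

Buckling occurs about the weak axis: I_min = h·b³/12 with b = 112 mm (the shorter side).
I_min = 176×112³/12 = 2.061×10^7 mm⁴
I = 2.061×10^-5 m⁴
At the buckling limit P_cr = P = 2.200×10^5 N
From P_cr = π²EI/(K·L)²:  L = (1/K)·√(π²EI/P_cr) = (1/1)·√(π²×9.70×10^10×2.061×10^-5/2.200×10^5)
L = 9.47 m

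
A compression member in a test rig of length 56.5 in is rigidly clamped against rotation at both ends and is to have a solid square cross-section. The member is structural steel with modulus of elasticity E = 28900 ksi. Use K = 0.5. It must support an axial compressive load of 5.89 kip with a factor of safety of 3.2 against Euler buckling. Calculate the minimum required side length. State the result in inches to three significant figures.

Required P_cr = n·P = 3.2 × 5.89 = 18.85 kip
L_e = K·L = 0.5 × 56.5 = 28.25 in
Required I = P_cr·L_e²/(π²E) = 1.885×10^4 × 28.25² / (π² × 2.89×10^7) = 5.274×10^-2 in⁴
Solid square: I = a⁴/12  ⇒  a = (12I)^(1/4) = (12×5.274×10^-2)^(1/4) = 0.892 in

a ≈ 0.892 in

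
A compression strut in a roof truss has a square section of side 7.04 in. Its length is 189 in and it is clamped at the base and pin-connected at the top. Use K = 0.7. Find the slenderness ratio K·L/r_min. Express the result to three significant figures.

I = a⁴/12 = 7.04⁴/12 = 204.7 in⁴
A = 49.56 in²;  r_min = √(I/A) = √(204.7/49.56) = 2.032 in
L_e = K·L = 0.7 × 189 = 132.3 in
λ = L_e / r_min = 132.30 / 2.032 = 65.1

λ ≈ 65.1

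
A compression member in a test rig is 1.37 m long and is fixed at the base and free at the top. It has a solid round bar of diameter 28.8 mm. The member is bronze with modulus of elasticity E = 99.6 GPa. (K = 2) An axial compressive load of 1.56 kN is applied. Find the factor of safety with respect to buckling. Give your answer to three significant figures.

I = πd⁴/64 = π×28.8⁴/64 = 3.377×10^4 mm⁴
I = 3.377×10^4 mm⁴ = 3.377×10^-8 m⁴
Effective length L_e = K·L = 2 × 1.37 = 2.740 m
P_cr = π²EI / L_e² = π² × 99.6×10⁹ × 3.377×10^-8 / 2.740² = 4.422×10^3 N
Factor of safety n = P_cr / P = 4.4218 / 1.56 = 2.83

n ≈ 2.83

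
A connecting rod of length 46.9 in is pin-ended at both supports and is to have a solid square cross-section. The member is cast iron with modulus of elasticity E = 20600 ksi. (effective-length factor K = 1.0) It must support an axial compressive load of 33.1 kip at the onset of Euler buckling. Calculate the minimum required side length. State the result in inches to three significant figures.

L_e = K·L = 1 × 46.9 = 46.90 in
Required I = P_cr·L_e²/(π²E) = 3.310×10^4 × 46.90² / (π² × 2.06×10^7) = 0.3581 in⁴
Solid square: I = a⁴/12  ⇒  a = (12I)^(1/4) = (12×0.3581)^(1/4) = 1.44 in

a ≈ 1.44 in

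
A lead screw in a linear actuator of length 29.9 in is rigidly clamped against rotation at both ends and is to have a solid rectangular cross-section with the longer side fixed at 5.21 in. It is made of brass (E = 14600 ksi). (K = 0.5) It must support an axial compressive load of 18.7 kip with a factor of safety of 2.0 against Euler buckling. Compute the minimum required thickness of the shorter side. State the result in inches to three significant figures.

Required P_cr = n·P = 2.0 × 18.7 = 37.40 kip
L_e = K·L = 0.5 × 29.9 = 14.95 in
Required I = P_cr·L_e²/(π²E) = 3.740×10^4 × 14.95² / (π² × 1.46×10^7) = 5.801×10^-2 in⁴
Rectangle, weak axis: I_min = h·b³/12 with h = 5.21 in fixed  ⇒  b = (12I/h)^(1/3) = 0.511 in

b ≈ 0.511 in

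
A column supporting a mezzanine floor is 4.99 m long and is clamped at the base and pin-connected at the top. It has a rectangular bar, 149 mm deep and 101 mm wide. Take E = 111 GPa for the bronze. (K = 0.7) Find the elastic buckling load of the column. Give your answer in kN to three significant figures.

P_cr ≈ 1150 kN

Buckling occurs about the weak axis: I_min = h·b³/12 with b = 101 mm (the shorter side).
I_min = 149×101³/12 = 1.279×10^7 mm⁴
I = 1.279×10^7 mm⁴ = 1.279×10^-5 m⁴
Effective length L_e = K·L = 0.7 × 4.99 = 3.493 m
P_cr = π²EI / L_e² = π² × 111×10⁹ × 1.279×10^-5 / 3.493² = 1.149×10^6 N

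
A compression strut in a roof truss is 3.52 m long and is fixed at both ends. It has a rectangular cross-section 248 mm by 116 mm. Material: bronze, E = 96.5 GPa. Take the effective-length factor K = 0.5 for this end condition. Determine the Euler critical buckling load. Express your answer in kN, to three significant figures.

Buckling occurs about the weak axis: I_min = h·b³/12 with b = 116 mm (the shorter side).
I_min = 248×116³/12 = 3.226×10^7 mm⁴
I = 3.226×10^7 mm⁴ = 3.226×10^-5 m⁴
Effective length L_e = K·L = 0.5 × 3.52 = 1.760 m
P_cr = π²EI / L_e² = π² × 96.5×10⁹ × 3.226×10^-5 / 1.760² = 9.919×10^6 N

P_cr ≈ 9920 kN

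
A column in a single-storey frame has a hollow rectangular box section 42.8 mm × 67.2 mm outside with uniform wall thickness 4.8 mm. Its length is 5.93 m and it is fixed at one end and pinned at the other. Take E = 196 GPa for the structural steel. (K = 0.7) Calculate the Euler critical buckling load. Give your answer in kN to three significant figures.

Inner dimensions: h_i = 67.2 − 2×4.8 = 57.60 mm, b_i = 42.8 − 2×4.8 = 33.20 mm
Weak-axis I_min = (h_o·b_o³ − h_i·b_i³)/12 with b_o = 42.8, b_i = 33.20 mm (shorter outer/inner sides).
I_min = (67.2×42.8³ − 57.60×33.20³)/12 = 2.634×10^5 mm⁴
I = 2.634×10^5 mm⁴ = 2.634×10^-7 m⁴
Effective length L_e = K·L = 0.7 × 5.93 = 4.151 m
P_cr = π²EI / L_e² = π² × 196×10⁹ × 2.634×10^-7 / 4.151² = 2.957×10^4 N

P_cr ≈ 29.6 kN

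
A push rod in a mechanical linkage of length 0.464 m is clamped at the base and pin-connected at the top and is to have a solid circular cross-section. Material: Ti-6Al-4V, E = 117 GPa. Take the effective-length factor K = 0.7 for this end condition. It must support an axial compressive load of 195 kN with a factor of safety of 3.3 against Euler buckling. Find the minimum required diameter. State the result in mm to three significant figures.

Required P_cr = n·P = 3.3 × 195 = 643.5 kN
L_e = K·L = 0.7 × 0.464 = 0.3248 m
Required I = P_cr·L_e²/(π²E) = 6.435×10^5 × 0.3248² / (π² × 1.17×10^11) = 5.879×10^-8 m⁴
I_req = 5.879×10^4 mm⁴
Solid circle: I = πd⁴/64  ⇒  d = (64I/π)^(1/4) = (64×5.879×10^4/π)^(1/4) = 33.1 mm

d ≈ 33.1 mm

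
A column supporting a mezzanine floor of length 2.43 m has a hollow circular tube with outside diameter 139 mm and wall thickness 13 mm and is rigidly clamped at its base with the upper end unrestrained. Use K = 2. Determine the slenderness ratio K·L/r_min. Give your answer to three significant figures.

λ ≈ 109

Inner diameter d_i = 139 − 2×13 = 113.0 mm
I = π(d_o⁴ − d_i⁴)/64 = π(139⁴ − 113.0⁴)/64 = 1.032×10^7 mm⁴
A = 5.146×10^3 mm²;  r_min = √(I/A) = √(1.032×10^7/5.146×10^3) = 44.78 mm
L_e = K·L = 2 × 2.43 m = 4.860 m = 4860.0 mm
λ = L_e / r_min = 4860.0 / 44.78 = 109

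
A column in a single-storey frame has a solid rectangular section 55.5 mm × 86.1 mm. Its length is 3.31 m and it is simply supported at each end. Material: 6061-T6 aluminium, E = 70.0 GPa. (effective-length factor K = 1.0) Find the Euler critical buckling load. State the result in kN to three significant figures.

P_cr ≈ 77.3 kN

Buckling occurs about the weak axis: I_min = h·b³/12 with b = 55.5 mm (the shorter side).
I_min = 86.1×55.5³/12 = 1.227×10^6 mm⁴
I = 1.227×10^6 mm⁴ = 1.227×10^-6 m⁴
Effective length L_e = K·L = 1 × 3.31 = 3.310 m
P_cr = π²EI / L_e² = π² × 70.0×10⁹ × 1.227×10^-6 / 3.310² = 7.735×10^4 N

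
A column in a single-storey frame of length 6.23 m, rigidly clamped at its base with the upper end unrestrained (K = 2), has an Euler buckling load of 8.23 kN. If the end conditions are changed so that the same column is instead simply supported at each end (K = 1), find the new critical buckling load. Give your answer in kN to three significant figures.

P_cr ≈ 32.9 kN

P_cr ∝ 1/K², so P_cr,new = P_cr,old × (K_old/K_new)² = 8.23 × (2/1)²
= 8.23 × 4.000 = 32.9 kN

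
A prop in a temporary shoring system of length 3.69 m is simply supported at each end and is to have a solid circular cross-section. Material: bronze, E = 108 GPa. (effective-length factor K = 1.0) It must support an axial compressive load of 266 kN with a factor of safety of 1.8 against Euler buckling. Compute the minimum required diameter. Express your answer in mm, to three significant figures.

Required P_cr = n·P = 1.8 × 266 = 478.8 kN
L_e = K·L = 1 × 3.69 = 3.690 m
Required I = P_cr·L_e²/(π²E) = 4.788×10^5 × 3.690² / (π² × 1.08×10^11) = 6.116×10^-6 m⁴
I_req = 6.116×10^6 mm⁴
Solid circle: I = πd⁴/64  ⇒  d = (64I/π)^(1/4) = (64×6.116×10^6/π)^(1/4) = 106 mm

d ≈ 106 mm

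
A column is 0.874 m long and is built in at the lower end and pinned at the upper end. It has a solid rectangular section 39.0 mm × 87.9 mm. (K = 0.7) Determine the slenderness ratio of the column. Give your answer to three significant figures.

Buckling occurs about the weak axis: I_min = h·b³/12 with b = 39.0 mm (the shorter side).
I_min = 87.9×39.0³/12 = 4.345×10^5 mm⁴
A = 3.428×10^3 mm²;  r_min = √(I/A) = √(4.345×10^5/3.428×10^3) = 11.26 mm
L_e = K·L = 0.7 × 0.874 m = 0.6118 m = 611.80 mm
λ = L_e / r_min = 611.80 / 11.26 = 54.3

λ ≈ 54.3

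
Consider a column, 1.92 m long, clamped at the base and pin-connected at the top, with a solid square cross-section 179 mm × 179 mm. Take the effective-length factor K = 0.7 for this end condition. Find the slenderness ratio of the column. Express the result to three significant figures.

For a square r = a/√12 = 179/√12 = 51.67 mm
L_e = K·L = 0.7 × 1.92 m = 1.344 m = 1344.0 mm
λ = L_e / r_min = 1344.0 / 51.67 = 26.0

λ ≈ 26.0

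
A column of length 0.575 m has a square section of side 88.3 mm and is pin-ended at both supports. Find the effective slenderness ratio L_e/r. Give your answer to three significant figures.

I = a⁴/12 = 88.3⁴/12 = 5.066×10^6 mm⁴
A = 7.797×10^3 mm²;  r_min = √(I/A) = √(5.066×10^6/7.797×10^3) = 25.49 mm
L_e = K·L = 1 × 0.575 m = 0.5750 m = 575.00 mm
λ = L_e / r_min = 575.00 / 25.49 = 22.6

λ ≈ 22.6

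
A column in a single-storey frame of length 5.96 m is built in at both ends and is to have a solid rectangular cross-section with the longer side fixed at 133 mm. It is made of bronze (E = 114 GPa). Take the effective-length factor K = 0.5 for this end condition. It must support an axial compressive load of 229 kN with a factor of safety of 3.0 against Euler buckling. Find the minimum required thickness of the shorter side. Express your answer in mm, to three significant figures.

Required P_cr = n·P = 3.0 × 229 = 687.0 kN
L_e = K·L = 0.5 × 5.96 = 2.980 m
Required I = P_cr·L_e²/(π²E) = 6.870×10^5 × 2.980² / (π² × 1.14×10^11) = 5.422×10^-6 m⁴
I_req = 5.422×10^6 mm⁴
Rectangle, weak axis: I_min = h·b³/12 with h = 133 mm fixed  ⇒  b = (12I/h)^(1/3) = 78.8 mm

b ≈ 78.8 mm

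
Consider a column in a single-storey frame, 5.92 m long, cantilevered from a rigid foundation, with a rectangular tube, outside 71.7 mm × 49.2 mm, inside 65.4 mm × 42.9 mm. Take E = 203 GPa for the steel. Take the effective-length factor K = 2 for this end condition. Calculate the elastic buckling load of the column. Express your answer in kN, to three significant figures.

P_cr ≈ 4.02 kN

Weak-axis I_min = (h_o·b_o³ − h_i·b_i³)/12 with b_o = 49.2, b_i = 42.90 mm (shorter outer/inner sides).
I_min = (71.7×49.2³ − 65.40×42.90³)/12 = 2.813×10^5 mm⁴
I = 2.813×10^5 mm⁴ = 2.813×10^-7 m⁴
Effective length L_e = K·L = 2 × 5.92 = 11.84 m
P_cr = π²EI / L_e² = π² × 203×10⁹ × 2.813×10^-7 / 11.84² = 4.020×10^3 N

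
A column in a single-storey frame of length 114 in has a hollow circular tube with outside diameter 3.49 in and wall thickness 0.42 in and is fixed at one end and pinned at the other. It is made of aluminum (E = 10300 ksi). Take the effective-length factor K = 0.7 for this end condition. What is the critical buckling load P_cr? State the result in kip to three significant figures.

P_cr ≈ 77.6 kip

Inner diameter d_i = 3.49 − 2×0.42 = 2.650 in
I = π(d_o⁴ − d_i⁴)/64 = π(3.49⁴ − 2.650⁴)/64 = 4.862 in⁴
Effective length L_e = K·L = 0.7 × 114 = 79.80 in
P_cr = π²EI / L_e² = π² × 10300×10³ × 4.862 / 79.80² = 7.761×10^4 lb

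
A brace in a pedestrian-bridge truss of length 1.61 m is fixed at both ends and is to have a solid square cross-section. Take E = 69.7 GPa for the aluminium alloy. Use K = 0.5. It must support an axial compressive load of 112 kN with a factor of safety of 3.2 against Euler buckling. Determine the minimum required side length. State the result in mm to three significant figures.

a ≈ 44.9 mm

Required P_cr = n·P = 3.2 × 112 = 358.4 kN
L_e = K·L = 0.5 × 1.61 = 0.8050 m
Required I = P_cr·L_e²/(π²E) = 3.584×10^5 × 0.8050² / (π² × 6.97×10^10) = 3.376×10^-7 m⁴
I_req = 3.376×10^5 mm⁴
Solid square: I = a⁴/12  ⇒  a = (12I)^(1/4) = (12×3.376×10^5)^(1/4) = 44.9 mm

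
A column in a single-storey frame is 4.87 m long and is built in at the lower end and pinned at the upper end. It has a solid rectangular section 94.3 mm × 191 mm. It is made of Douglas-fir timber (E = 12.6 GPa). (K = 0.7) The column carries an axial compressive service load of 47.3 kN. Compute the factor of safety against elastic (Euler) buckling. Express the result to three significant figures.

n ≈ 3.02

Buckling occurs about the weak axis: I_min = h·b³/12 with b = 94.3 mm (the shorter side).
I_min = 191×94.3³/12 = 1.335×10^7 mm⁴
I = 1.335×10^7 mm⁴ = 1.335×10^-5 m⁴
Effective length L_e = K·L = 0.7 × 4.87 = 3.409 m
P_cr = π²EI / L_e² = π² × 12.6×10⁹ × 1.335×10^-5 / 3.409² = 1.428×10^5 N
Factor of safety n = P_cr / P = 142.82 / 47.3 = 3.02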